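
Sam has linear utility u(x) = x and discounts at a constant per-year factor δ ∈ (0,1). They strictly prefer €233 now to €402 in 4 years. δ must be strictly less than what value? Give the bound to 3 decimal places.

δ < 0.873

Comparing present values: 233 > δ^4·402.
Hence δ^4 < 233/402 = 0.57960, and x ↦ x^(1/4) is increasing on (0,∞).
δ < (233/402)^(1/4) ≈ 0.873.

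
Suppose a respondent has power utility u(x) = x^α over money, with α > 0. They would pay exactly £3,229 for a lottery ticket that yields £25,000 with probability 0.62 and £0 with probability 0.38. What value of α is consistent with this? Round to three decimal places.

α ≈ 0.234

EU(lottery) = 0.62·25000^α + 0.38·0 = 0.62·25000^α.
Equating: 3229^α = 0.62·25000^α, i.e. 0.1292^α = 0.62.
Take logs: α = ln 0.62 / ln(3229/25000) ≈ 0.23356.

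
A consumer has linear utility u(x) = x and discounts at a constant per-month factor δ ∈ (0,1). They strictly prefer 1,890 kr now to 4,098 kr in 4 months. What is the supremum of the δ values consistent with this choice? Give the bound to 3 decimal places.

δ < 0.824

Comparing present values: 1890 > δ^4·4098.
So δ^4 < 1890/4098 = 0.46120; taking the 4th root of both positive sides preserves the inequality.
δ < 0.46120^(1/4) = 0.824.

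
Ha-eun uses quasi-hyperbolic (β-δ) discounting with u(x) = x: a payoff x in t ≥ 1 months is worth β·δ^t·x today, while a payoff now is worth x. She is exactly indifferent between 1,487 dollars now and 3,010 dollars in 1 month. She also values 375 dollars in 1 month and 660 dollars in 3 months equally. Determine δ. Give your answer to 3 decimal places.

δ ≈ 0.754

The second indifference involves only future payoffs, so β cancels: β·δ^1·375 = β·δ^3·660, giving δ^2 = 375/660 = 0.56818, so δ = 0.75378.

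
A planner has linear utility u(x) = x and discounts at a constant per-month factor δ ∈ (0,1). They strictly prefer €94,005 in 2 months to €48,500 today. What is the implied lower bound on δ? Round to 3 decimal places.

Under u(x) = x this choice says 48500 < δ^2·94005.
So δ^2 > 48500/94005 = 0.51593; taking the square root of both positive sides preserves the inequality.
δ > (48500/94005)^(1/2) ≈ 0.718.

δ > 0.718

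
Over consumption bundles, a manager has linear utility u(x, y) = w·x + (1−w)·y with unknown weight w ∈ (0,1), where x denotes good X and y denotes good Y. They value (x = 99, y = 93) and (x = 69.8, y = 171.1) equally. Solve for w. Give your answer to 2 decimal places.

w = 0.73

Equating utilities: w·99 + (1−w)·93 = w·69.8 + (1−w)·171.1.
w·(99−69.8) = (1−w)·(171.1−93), i.e. w·29.2 = (1−w)·78.1.
Hence w = 78.1/(29.2+78.1) = 78.1/107.3 = 0.73.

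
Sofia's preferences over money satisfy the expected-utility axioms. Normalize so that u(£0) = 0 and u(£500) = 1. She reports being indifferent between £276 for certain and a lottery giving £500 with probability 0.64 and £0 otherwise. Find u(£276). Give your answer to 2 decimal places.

u(£276) equals the lottery's expected utility: 0.64·1 + 0.36·0 = 0.64.

0.64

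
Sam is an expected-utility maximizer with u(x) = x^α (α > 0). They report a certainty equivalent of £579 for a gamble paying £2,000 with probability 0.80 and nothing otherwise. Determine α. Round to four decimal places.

α ≈ 0.1800

Since u(0) = 0, the lottery's EU is 0.80·2000^α.
Indifference: 579^α = 0.80·2000^α, so (579/2000)^α = 0.80.
Take logs: α = ln 0.80 / ln(579/2000) ≈ 0.180013.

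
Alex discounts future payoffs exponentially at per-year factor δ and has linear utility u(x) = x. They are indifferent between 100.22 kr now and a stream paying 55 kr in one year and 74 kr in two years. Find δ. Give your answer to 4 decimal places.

The stream is worth 55δ + 74δ² today, so 55δ + 74δ² = 100.22.
Rearranged: 74δ² + 55δ − 100.22 = 0.
The positive root is δ = [−55 + √(55² + 4·74·100.22)] / (2·74) = (−55 + 180.804)/148 ≈ 0.8500.

δ ≈ 0.8500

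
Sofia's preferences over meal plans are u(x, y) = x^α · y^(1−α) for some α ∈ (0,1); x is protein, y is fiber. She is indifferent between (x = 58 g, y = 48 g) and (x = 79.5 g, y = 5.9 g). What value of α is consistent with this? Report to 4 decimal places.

α ≈ 0.8692

The Cobb–Douglas utilities coincide, so 58^α·48^(1−α) = 79.5^α·5.9^(1−α).
(58/79.5)^α = (5.9/48)^(1−α); take logs: α·ln(58/79.5) = (1−α)·ln(5.9/48), i.e. α·-0.3153140 = (1−α)·-2.0962487.
With A = -0.3153140 and B = -2.0962487: α·A = (1−α)·B, so α = B/(A+B) = -2.0962487/-2.4115627 ≈ 0.8692.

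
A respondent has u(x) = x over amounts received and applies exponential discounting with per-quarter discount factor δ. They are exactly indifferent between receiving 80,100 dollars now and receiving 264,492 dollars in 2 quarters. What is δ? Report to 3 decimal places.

δ ≈ 0.550

Indifference means u(80100) = δ^2 · u(264492), so δ^2 = u(80100)/u(264492).
With u(x) = x: δ^2 = 80100/264492 = 0.30284.
Hence δ = (0.30284)^(1/2) = 0.55031.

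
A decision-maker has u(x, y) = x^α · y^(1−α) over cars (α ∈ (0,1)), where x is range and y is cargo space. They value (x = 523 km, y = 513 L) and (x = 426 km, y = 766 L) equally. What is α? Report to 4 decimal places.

α ≈ 0.6615

Set the two utilities equal: 523^α·513^(1−α) = 426^α·766^(1−α).
Rearrange to (523/426)^α = (766/513)^(1−α) and take logs: α·0.2051421 = (1−α)·0.4009063.
So α/(1−α) = (0.4009063)/(0.2051421) = 1.9542858, and α = 1.9542858/2.9542858 ≈ 0.6615.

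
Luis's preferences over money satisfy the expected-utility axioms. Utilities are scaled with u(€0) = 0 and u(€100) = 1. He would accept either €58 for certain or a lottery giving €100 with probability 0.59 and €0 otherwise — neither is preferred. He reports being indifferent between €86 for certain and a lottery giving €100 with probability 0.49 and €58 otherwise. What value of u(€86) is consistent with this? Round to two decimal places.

0.79

From the first indifference, u(€58) = 0.59·u(€100) + 0.41·u(€0) = 0.59·1 + 0.41·0 = 0.59.
Then u(€86) = 0.49·u(€100) + 0.51·u(€58) = 0.49·1.00 + 0.51·0.59 = 0.7909.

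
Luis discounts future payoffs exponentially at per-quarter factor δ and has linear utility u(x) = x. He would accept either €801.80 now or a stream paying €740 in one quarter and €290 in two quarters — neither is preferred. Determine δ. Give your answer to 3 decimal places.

δ ≈ 0.820

The stream is worth 740δ + 290δ² today, so 740δ + 290δ² = 801.80.
Rearranged: 290δ² + 740δ − 801.80 = 0.
δ = (−740 + √(740² + 4·290·801.80)) / (2·290) = (−740 + √1477688.00) / 580 ≈ 0.820.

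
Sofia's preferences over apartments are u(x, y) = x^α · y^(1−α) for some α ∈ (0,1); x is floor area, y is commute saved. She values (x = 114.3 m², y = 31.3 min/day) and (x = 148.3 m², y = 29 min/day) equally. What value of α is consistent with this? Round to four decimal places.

Indifference: 114.3^α · 31.3^(1−α) = 148.3^α · 29^(1−α).
Taking logs: α·ln 114.3 + (1−α)·ln 31.3 = α·ln 148.3 + (1−α)·ln 29, i.e. α·-0.2604107 = (1−α)·-0.0763223.
Thus α·(-0.3367330) = -0.0763223, so α = -0.0763223/-0.3367330 ≈ 0.2267.

α ≈ 0.2267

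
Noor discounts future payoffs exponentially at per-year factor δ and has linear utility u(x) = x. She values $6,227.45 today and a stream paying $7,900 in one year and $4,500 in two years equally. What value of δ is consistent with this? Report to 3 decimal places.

Equating present values: 6227.45 = 7900δ + 4500δ².
That is, 4500δ² + 7900δ − 6227.45 = 0, a quadratic in δ.
The positive root is δ = [−7900 + √(7900² + 4·4500·6227.45)] / (2·4500) = (−7900 + 13210.000)/9000 ≈ 0.590.

δ ≈ 0.590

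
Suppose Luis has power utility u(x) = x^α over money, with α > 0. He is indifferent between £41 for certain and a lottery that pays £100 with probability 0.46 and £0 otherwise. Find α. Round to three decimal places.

α ≈ 0.871

The lottery's expected utility is 0.46·u(100) + 0.54·u(0) = 0.46·100^α (since u(0) = 0 for α > 0).
Equating: 41^α = 0.46·100^α, i.e. 0.4100^α = 0.46.
Take logs: α = ln 0.46 / ln(41/100) ≈ 0.87094.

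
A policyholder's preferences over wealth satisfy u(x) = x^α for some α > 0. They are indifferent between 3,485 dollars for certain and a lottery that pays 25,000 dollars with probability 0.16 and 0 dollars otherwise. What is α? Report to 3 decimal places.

α ≈ 0.930

Since u(0) = 0, the lottery's EU is 0.16·25000^α.
Setting u(3485) equal to that: 3485^α = 0.16·25000^α ⇒ (3485/25000)^α = 0.16.
α = ln(0.16) / ln(3485/25000) = -1.832581/-1.970408 ≈ 0.930.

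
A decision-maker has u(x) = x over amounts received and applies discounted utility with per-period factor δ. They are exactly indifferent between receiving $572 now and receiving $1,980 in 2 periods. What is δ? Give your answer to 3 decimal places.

Equating discounted utilities: u(572) = δ^2·u(1980) ⇒ δ^2 = u(572)/u(1980).
With u(x) = x: δ^2 = 572/1980 = 0.28889.
Taking the square root: δ = 0.28889^(1/2) ≈ 0.537.

δ ≈ 0.537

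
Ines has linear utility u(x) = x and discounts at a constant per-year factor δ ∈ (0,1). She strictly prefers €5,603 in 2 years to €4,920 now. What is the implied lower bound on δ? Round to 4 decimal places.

Comparing present values: 4920 < δ^2·5603.
Hence δ^2 > 4920/5603 = 0.87810, and x ↦ x^(1/2) is increasing on (0,∞).
δ > (4920/5603)^(1/2) ≈ 0.9371.

δ > 0.9371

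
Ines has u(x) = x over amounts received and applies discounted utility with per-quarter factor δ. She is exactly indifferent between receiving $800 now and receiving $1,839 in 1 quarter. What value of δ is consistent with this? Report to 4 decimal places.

The payoff in 1 quarter is discounted by δ, so u(800) = δ·u(1839) and δ = u(800)/u(1839).
With u(x) = x: δ = 800/1839 = 0.43502.

δ ≈ 0.4350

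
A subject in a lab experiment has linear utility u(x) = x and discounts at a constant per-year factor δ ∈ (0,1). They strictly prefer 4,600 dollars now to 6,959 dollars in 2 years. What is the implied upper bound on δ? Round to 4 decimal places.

δ < 0.8130

Under u(x) = x this choice says 4600 > δ^2·6959.
Dividing by 6959: δ^2 < 0.66101. Both sides are positive, so the square root keeps the direction.
δ < (4600/6959)^(1/2) ≈ 0.8130.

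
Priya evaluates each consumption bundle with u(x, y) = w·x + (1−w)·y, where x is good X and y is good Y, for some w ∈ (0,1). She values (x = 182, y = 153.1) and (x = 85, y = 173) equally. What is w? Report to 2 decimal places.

w = 0.17

u(182,153.1) = u(85,173) means w·182 + (1−w)·153.1 = w·85 + (1−w)·173.
Rearranging, 97·w − 19.9·(1−w) = 0.
So w/(1−w) = 19.9/97 = 0.2052, giving w = 19.9/(97+19.9) = 0.17.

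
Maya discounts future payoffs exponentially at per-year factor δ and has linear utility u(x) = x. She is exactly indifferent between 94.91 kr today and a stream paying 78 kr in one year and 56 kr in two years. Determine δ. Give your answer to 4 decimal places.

δ ≈ 0.7800

Present value of the stream is 78·δ + 56·δ². Indifference gives 78δ + 56δ² = 94.91.
Rearranged: 56δ² + 78δ − 94.91 = 0.
By the quadratic formula (taking the positive root), δ = (−78 + √27343.84) / 112 ≈ 0.7800.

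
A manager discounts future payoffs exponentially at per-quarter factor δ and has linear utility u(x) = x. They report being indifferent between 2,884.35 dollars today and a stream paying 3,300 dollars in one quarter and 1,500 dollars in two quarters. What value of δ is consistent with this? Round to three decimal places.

Equating present values: 2884.35 = 3300δ + 1500δ².
Rearranged: 1500δ² + 3300δ − 2884.35 = 0.
By the quadratic formula (taking the positive root), δ = (−3300 + √28196100.00) / 3000 ≈ 0.670.

δ ≈ 0.670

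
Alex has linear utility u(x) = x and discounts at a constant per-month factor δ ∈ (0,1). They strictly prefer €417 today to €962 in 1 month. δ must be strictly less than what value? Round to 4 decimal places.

The preference means 417 > δ·962.
Dividing through by 962 gives δ < 0.43347.

δ < 0.4335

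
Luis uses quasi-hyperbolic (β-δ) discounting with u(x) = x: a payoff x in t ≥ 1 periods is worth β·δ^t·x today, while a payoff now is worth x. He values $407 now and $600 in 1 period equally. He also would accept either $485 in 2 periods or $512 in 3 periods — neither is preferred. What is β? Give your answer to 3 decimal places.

β ≈ 0.716

Both payoffs in the second observation are in the future, so β drops out: δ^2·485 = δ^3·512 ⇒ δ = 485/512 = 0.94727.
The first indifference: 407 = β·δ·600, so β = 407/(δ·600) = 407/(0.94727·600) ≈ 0.716.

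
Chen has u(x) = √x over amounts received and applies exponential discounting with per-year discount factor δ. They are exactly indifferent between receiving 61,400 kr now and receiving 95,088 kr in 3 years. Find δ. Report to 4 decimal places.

The payoff in 3 years is discounted by δ^3, so u(61400) = δ^3·u(95088) and δ^3 = u(61400)/u(95088).
Since u(x) = √x, δ^3 = √(61400/95088) = 0.80357.
Taking the cube root: δ = 0.80357^(1/3) ≈ 0.9297.

δ ≈ 0.9297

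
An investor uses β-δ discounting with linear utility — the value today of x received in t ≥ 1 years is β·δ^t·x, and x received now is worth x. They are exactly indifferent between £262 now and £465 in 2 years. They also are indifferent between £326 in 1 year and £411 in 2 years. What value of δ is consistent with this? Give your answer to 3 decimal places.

δ ≈ 0.793

The second indifference involves only future payoffs, so β cancels: β·δ^1·326 = β·δ^2·411, giving δ = 326/411 = 0.79319.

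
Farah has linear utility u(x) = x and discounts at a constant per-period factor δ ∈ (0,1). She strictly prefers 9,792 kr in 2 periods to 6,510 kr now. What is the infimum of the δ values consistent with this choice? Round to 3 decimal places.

Comparing present values: 6510 < δ^2·9792.
Dividing by 9792: δ^2 > 0.66483. Both sides are positive, so the square root keeps the direction.
δ > (6510/9792)^(1/2) ≈ 0.815.

δ > 0.815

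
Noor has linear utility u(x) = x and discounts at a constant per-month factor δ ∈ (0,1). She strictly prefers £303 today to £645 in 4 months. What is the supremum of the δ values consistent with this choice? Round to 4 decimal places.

Comparing present values: 303 > δ^4·645.
So δ^4 < 303/645 = 0.46977; taking the 4th root of both positive sides preserves the inequality.
δ < (303/645)^(1/4) ≈ 0.8279.

δ < 0.8279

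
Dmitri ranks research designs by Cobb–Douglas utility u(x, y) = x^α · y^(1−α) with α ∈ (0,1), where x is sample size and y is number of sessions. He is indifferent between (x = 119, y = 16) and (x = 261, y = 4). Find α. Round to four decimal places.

Set the two utilities equal: 119^α·16^(1−α) = 261^α·4^(1−α).
Taking logs: α·ln 119 + (1−α)·ln 16 = α·ln 261 + (1−α)·ln 4, i.e. α·-0.7853969 = (1−α)·-1.3862944.
With A = -0.7853969 and B = -1.3862944: α·A = (1−α)·B, so α = B/(A+B) = -1.3862944/-2.1716913 ≈ 0.6383.

α ≈ 0.6383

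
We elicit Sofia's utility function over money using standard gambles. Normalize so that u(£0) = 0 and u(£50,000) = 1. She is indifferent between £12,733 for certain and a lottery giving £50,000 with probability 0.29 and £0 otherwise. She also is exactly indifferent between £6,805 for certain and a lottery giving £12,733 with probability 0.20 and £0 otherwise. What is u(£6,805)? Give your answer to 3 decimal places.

First, u(£12,733) = 0.29·u(£50,000) + 0.71·u(£0) = 0.29.
Then u(£6,805) = 0.20·u(£12,733) + 0.80·u(£0) = 0.20·0.29 + 0.80·0.00 = 0.0580.

0.058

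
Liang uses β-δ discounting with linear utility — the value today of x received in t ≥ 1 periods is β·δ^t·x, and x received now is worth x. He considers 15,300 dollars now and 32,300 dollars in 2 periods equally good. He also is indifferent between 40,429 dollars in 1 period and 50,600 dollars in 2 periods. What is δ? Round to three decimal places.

δ ≈ 0.799

Both payoffs in the second observation are in the future, so β drops out: δ^1·40429 = δ^2·50600 ⇒ δ = 40429/50600 = 0.79899.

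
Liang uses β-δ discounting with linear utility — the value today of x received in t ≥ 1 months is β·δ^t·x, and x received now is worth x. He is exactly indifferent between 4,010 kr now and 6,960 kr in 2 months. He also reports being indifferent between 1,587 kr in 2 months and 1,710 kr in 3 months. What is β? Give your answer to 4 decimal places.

β ≈ 0.6689

From the later pair, β·δ^2·1587 = β·δ^3·1710; dividing through, δ = 1587/1710 = 0.92807.
Substituting δ into 4010 = β·δ^2·6960: β = 4010/(5994.747) ≈ 0.6689.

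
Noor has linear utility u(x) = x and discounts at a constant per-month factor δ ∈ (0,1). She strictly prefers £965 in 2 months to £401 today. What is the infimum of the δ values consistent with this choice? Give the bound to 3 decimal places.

δ > 0.645

The preference means 401 < δ^2·965.
Hence δ^2 > 401/965 = 0.41554, and x ↦ x^(1/2) is increasing on (0,∞).
δ > (401/965)^(1/2) ≈ 0.645.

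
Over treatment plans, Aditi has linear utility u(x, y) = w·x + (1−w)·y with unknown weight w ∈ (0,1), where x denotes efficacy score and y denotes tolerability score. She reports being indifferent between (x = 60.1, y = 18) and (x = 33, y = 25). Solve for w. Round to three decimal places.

w = 0.205

Indifference: w·60.1 + (1−w)·18 = w·33 + (1−w)·25.
w·(60.1−33) = (1−w)·(25−18), i.e. w·27.1 = (1−w)·7.
So w/(1−w) = 7/27.1 = 0.2583, giving w = 7/(27.1+7) = 0.205.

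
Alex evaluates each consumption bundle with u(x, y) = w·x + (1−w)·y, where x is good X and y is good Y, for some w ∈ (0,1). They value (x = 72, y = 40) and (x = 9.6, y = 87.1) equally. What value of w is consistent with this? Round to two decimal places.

Indifference: w·72 + (1−w)·40 = w·9.6 + (1−w)·87.1.
w·(72−9.6) = (1−w)·(87.1−40), i.e. w·62.4 = (1−w)·47.1.
Hence w = 47.1/(62.4+47.1) = 47.1/109.5 = 0.43.

w = 0.43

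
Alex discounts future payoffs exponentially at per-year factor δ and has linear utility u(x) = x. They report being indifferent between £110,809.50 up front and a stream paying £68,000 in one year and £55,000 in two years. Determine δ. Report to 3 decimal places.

Equating present values: 110809.50 = 68000δ + 55000δ².
So 55000δ² + 68000δ − 110809.50 = 0.
δ = (−68000 + √(68000² + 4·55000·110809.50)) / (2·55000) = (−68000 + √29002090000.00) / 110000 ≈ 0.930.

δ ≈ 0.930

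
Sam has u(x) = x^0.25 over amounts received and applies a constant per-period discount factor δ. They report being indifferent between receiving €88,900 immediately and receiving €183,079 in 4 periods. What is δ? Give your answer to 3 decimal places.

δ ≈ 0.956

Equating discounted utilities: u(88900) = δ^4·u(183079) ⇒ δ^4 = u(88900)/u(183079).
Since u(x) = x^0.25, δ^4 = (88900/183079)^0.25 = 0.48558^0.25 = 0.83477.
Taking the 4th root: δ = 0.83477^(1/4) ≈ 0.956.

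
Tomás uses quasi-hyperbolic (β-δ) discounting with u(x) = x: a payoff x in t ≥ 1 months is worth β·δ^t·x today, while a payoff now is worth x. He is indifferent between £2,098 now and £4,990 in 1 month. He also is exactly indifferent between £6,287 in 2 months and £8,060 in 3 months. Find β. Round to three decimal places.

β ≈ 0.539

From the later pair, β·δ^2·6287 = β·δ^3·8060; dividing through, δ = 6287/8060 = 0.78002.
Now use the now-vs-future pair: 2098 = β·δ·4990 gives β = 2098/(0.78002·4990) ≈ 0.539.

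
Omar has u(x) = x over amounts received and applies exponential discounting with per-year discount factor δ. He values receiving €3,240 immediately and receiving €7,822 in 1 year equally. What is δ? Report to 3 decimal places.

δ ≈ 0.414

The payoff in 1 year is discounted by δ, so u(3240) = δ·u(7822) and δ = u(3240)/u(7822).
With u(x) = x: δ = 3240/7822 = 0.41422.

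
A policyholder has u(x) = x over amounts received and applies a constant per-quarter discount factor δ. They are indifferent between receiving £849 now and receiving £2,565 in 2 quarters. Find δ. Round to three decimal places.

δ ≈ 0.575

Indifference means u(849) = δ^2 · u(2565), so δ^2 = u(849)/u(2565).
With u(x) = x: δ^2 = 849/2565 = 0.33099.
Hence δ = (0.33099)^(1/2) = 0.57532.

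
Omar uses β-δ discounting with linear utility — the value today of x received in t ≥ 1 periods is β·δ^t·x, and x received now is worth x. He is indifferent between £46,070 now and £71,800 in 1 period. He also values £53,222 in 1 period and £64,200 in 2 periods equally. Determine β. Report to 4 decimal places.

β ≈ 0.7740

The second indifference involves only future payoffs, so β cancels: β·δ^1·53222 = β·δ^2·64200, giving δ = 53222/64200 = 0.82900.
Substituting δ into 46070 = β·δ·71800: β = 46070/(59522.424) ≈ 0.7740.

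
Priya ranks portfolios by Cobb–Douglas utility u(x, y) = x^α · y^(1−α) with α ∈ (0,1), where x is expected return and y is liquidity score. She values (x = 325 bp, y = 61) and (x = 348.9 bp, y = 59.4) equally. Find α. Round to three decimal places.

Set the two utilities equal: 325^α·61^(1−α) = 348.9^α·59.4^(1−α).
Taking logs: α·ln 325 + (1−α)·ln 61 = α·ln 348.9 + (1−α)·ln 59.4, i.e. α·-0.070960 = (1−α)·-0.026580.
So α/(1−α) = (-0.026580)/(-0.070960) = 0.374577, and α = 0.374577/1.374577 ≈ 0.273.

α ≈ 0.273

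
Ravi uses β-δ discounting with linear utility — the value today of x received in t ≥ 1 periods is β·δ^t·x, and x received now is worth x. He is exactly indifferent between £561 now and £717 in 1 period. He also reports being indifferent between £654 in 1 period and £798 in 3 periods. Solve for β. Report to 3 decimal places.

From the later pair, β·δ^1·654 = β·δ^3·798; dividing through, δ^2 = 654/798 = 0.81955, so δ = 0.90529.
The first indifference: 561 = β·δ·717, so β = 561/(δ·717) = 561/(0.90529·717) ≈ 0.864.

β ≈ 0.864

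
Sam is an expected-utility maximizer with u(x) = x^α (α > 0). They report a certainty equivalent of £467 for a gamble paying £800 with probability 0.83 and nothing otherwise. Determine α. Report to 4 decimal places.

Since u(0) = 0, the lottery's EU is 0.83·800^α.
Indifference: 467^α = 0.83·800^α, so (467/800)^α = 0.83.
α = ln(0.83) / ln(467/800) = -0.1863296/-0.5382825 ≈ 0.3462.

α ≈ 0.3462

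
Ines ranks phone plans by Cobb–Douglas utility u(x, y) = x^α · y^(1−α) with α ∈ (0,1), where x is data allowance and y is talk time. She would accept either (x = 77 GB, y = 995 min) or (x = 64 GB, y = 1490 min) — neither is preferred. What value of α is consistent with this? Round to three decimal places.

α ≈ 0.686

The Cobb–Douglas utilities coincide, so 77^α·995^(1−α) = 64^α·1490^(1−α).
(77/64)^α = (1490/995)^(1−α); take logs: α·ln(77/64) = (1−α)·ln(1490/995), i.e. α·0.184922 = (1−α)·0.403789.
Thus α·(0.588711) = 0.403789, so α = 0.403789/0.588711 ≈ 0.686.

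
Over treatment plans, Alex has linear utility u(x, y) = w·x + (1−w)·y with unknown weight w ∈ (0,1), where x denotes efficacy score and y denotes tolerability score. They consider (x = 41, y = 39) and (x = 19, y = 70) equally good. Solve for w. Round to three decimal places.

w = 0.585

u(41,39) = u(19,70) means w·41 + (1−w)·39 = w·19 + (1−w)·70.
w·(41−19) = (1−w)·(70−39), i.e. w·22 = (1−w)·31.
So w/(1−w) = 31/22 = 1.4091, giving w = 31/(22+31) = 0.585.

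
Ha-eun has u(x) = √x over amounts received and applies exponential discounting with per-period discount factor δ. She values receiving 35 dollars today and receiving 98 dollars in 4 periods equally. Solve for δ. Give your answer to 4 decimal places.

δ ≈ 0.8792

Equating discounted utilities: u(35) = δ^4·u(98) ⇒ δ^4 = u(35)/u(98).
With u(x) = √x: δ^4 = √35/√98 = √(35/98) = 0.59761.
Hence δ = (0.59761)^(1/4) = 0.879236.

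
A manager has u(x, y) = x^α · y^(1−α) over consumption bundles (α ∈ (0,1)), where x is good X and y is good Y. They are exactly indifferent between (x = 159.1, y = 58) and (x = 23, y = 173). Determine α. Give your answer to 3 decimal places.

α ≈ 0.361

The Cobb–Douglas utilities coincide, so 159.1^α·58^(1−α) = 23^α·173^(1−α).
(159.1/23)^α = (173/58)^(1−α); take logs: α·ln(159.1/23) = (1−α)·ln(173/58), i.e. α·1.934039 = (1−α)·1.092849.
With A = 1.934039 and B = 1.092849: α·A = (1−α)·B, so α = B/(A+B) = 1.092849/3.026888 ≈ 0.361.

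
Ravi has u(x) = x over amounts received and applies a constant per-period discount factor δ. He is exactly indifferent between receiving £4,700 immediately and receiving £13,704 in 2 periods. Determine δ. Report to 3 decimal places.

Indifference means u(4700) = δ^2 · u(13704), so δ^2 = u(4700)/u(13704).
With u(x) = x: δ^2 = 4700/13704 = 0.34297.
Hence δ = (0.34297)^(1/2) = 0.58563.

δ ≈ 0.586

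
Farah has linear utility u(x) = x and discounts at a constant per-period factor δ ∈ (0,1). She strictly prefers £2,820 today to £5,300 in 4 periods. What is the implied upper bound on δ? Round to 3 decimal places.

Comparing present values: 2820 > δ^4·5300.
Hence δ^4 < 2820/5300 = 0.53208, and x ↦ x^(1/4) is increasing on (0,∞).
δ < (2820/5300)^(1/4) ≈ 0.854.

δ < 0.854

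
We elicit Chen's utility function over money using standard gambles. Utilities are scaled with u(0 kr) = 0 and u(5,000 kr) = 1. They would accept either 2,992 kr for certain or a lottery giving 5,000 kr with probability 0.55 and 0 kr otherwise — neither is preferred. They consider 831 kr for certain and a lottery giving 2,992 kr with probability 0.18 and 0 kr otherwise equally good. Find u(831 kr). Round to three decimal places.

First, u(2,992 kr) = 0.55·u(5,000 kr) + 0.45·u(0 kr) = 0.55.
Chaining: u(831 kr) = 0.18·0.55 + 0.82·0.00 = 0.0990.

0.099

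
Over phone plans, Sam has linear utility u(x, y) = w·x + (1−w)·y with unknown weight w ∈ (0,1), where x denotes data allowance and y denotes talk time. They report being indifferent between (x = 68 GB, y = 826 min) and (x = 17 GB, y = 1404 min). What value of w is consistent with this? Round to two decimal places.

w = 0.92

Equating utilities: w·68 + (1−w)·826 = w·17 + (1−w)·1404.
w·(68−17) = (1−w)·(1404−826), i.e. w·51 = (1−w)·578.
The marginal rate of substitution is 578/51, so w = 578/(51+578) = 0.92.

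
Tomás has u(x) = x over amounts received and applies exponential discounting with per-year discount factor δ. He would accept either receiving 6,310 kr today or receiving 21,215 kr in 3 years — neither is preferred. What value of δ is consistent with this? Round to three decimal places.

δ ≈ 0.668

The payoff in 3 years is discounted by δ^3, so u(6310) = δ^3·u(21215) and δ^3 = u(6310)/u(21215).
With u(x) = x: δ^3 = 6310/21215 = 0.29743.
Taking the cube root: δ = 0.29743^(1/3) ≈ 0.668.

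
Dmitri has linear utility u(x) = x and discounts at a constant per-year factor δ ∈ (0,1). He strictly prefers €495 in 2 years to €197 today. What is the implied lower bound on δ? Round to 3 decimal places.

Comparing present values: 197 < δ^2·495.
So δ^2 > 197/495 = 0.39798; taking the square root of both positive sides preserves the inequality.
δ > 0.39798^(1/2) = 0.631.

δ > 0.631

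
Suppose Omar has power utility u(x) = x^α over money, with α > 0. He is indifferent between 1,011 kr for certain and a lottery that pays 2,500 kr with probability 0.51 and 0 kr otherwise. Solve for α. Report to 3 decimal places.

α ≈ 0.744

The lottery's expected utility is 0.51·u(2500) + 0.49·u(0) = 0.51·2500^α (since u(0) = 0 for α > 0).
Equating: 1011^α = 0.51·2500^α, i.e. 0.4044^α = 0.51.
α = ln(0.51) / ln(1011/2500) = -0.673345/-0.905351 ≈ 0.744.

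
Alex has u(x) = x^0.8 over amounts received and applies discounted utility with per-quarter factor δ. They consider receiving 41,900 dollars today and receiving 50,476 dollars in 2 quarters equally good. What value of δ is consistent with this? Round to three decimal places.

δ ≈ 0.928

Equating discounted utilities: u(41900) = δ^2·u(50476) ⇒ δ^2 = u(41900)/u(50476).
Since u(x) = x^0.8, δ^2 = (41900/50476)^0.8 = 0.83010^0.8 = 0.86160.
Taking the square root: δ = 0.86160^(1/2) ≈ 0.928.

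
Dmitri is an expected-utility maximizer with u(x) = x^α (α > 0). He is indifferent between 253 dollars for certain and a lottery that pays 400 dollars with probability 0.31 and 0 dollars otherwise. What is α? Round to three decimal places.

Since u(0) = 0, the lottery's EU is 0.31·400^α.
Equating: 253^α = 0.31·400^α, i.e. 0.6325^α = 0.31.
Taking logs: α·ln(253/400) = ln(0.31), so α = -1.171183 / -0.458075 ≈ 2.557.

α ≈ 2.557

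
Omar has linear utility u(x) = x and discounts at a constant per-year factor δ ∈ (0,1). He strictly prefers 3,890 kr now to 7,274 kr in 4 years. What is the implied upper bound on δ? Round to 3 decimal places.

Under u(x) = x this choice says 3890 > δ^4·7274.
So δ^4 < 3890/7274 = 0.53478; taking the 4th root of both positive sides preserves the inequality.
δ < (3890/7274)^(1/4) ≈ 0.855.

δ < 0.855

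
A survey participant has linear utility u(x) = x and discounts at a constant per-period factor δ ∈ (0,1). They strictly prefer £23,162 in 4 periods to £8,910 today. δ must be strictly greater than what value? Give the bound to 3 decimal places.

Comparing present values: 8910 < δ^4·23162.
Dividing by 23162: δ^4 > 0.38468. Both sides are positive, so the 4th root keeps the direction.
δ > 0.38468^(1/4) = 0.788.

δ > 0.788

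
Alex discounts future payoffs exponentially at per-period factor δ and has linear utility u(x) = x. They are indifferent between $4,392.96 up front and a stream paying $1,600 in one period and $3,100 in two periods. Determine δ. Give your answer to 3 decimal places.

The stream is worth 1600δ + 3100δ² today, so 1600δ + 3100δ² = 4392.96.
So 3100δ² + 1600δ − 4392.96 = 0.
δ = (−1600 + √(1600² + 4·3100·4392.96)) / (2·3100) = (−1600 + √57032704.00) / 6200 ≈ 0.960.

δ ≈ 0.960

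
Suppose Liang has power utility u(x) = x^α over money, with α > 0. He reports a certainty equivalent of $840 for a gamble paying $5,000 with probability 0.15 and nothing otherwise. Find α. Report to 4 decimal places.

α ≈ 1.0635

Since u(0) = 0, the lottery's EU is 0.15·5000^α.
Setting u(840) equal to that: 840^α = 0.15·5000^α ⇒ (840/5000)^α = 0.15.
Taking logs: α·ln(840/5000) = ln(0.15), so α = -1.8971200 / -1.7837913 ≈ 1.0635.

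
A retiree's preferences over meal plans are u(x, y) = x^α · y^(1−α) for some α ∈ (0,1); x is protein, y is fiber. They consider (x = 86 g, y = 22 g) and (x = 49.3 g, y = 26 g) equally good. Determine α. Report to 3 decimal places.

Set the two utilities equal: 86^α·22^(1−α) = 49.3^α·26^(1−α).
Rearrange to (86/49.3)^α = (26/22)^(1−α) and take logs: α·0.556423 = (1−α)·0.167054.
With A = 0.556423 and B = 0.167054: α·A = (1−α)·B, so α = B/(A+B) = 0.167054/0.723477 ≈ 0.231.

α ≈ 0.231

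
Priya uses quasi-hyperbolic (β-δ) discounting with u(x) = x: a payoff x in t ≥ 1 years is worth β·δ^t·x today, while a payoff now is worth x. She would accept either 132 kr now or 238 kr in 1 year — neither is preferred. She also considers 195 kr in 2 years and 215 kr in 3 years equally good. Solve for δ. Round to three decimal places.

From the later pair, β·δ^2·195 = β·δ^3·215; dividing through, δ = 195/215 = 0.90698.

δ ≈ 0.907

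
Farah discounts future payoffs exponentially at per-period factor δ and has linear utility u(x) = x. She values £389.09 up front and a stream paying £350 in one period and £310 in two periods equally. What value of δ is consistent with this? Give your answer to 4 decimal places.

δ ≈ 0.6900

Present value of the stream is 350·δ + 310·δ². Indifference gives 350δ + 310δ² = 389.09.
That is, 310δ² + 350δ − 389.09 = 0, a quadratic in δ.
The positive root is δ = [−350 + √(350² + 4·310·389.09)] / (2·310) = (−350 + 777.799)/620 ≈ 0.6900.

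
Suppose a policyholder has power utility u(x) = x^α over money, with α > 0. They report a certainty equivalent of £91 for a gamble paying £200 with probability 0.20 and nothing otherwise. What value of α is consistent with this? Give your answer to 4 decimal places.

α ≈ 2.0438

EU(lottery) = 0.20·200^α + 0.80·0 = 0.20·200^α.
Equating: 91^α = 0.20·200^α, i.e. 0.4550^α = 0.20.
Taking logs: α·ln(91/200) = ln(0.20), so α = -1.6094379 / -0.7874579 ≈ 2.0438.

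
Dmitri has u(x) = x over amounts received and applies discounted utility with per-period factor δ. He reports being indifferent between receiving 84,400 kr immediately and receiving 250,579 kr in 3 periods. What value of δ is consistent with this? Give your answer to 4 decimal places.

δ ≈ 0.6958

The payoff in 3 periods is discounted by δ^3, so u(84400) = δ^3·u(250579) and δ^3 = u(84400)/u(250579).
With u(x) = x: δ^3 = 84400/250579 = 0.33682.
Hence δ = (0.33682)^(1/3) = 0.695770.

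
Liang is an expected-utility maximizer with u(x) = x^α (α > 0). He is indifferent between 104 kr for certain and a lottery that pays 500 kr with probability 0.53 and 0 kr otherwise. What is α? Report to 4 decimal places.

α ≈ 0.4043

The lottery's expected utility is 0.53·u(500) + 0.47·u(0) = 0.53·500^α (since u(0) = 0 for α > 0).
Equating: 104^α = 0.53·500^α, i.e. 0.2080^α = 0.53.
α = ln(0.53) / ln(104/500) = -0.6348783/-1.5702172 ≈ 0.4043.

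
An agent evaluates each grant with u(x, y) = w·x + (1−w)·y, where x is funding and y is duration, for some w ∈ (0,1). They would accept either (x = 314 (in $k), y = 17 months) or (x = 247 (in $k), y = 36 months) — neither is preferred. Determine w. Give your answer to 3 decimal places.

w = 0.221

Equating utilities: w·314 + (1−w)·17 = w·247 + (1−w)·36.
w·(314−247) = (1−w)·(36−17), i.e. w·67 = (1−w)·19.
So w/(1−w) = 19/67 = 0.2836, giving w = 19/(67+19) = 0.221.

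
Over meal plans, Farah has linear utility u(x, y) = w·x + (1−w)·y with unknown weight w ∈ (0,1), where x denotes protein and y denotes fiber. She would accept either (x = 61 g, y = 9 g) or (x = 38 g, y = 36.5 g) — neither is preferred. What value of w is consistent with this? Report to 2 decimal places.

w = 0.54

u(61,9) = u(38,36.5) means w·61 + (1−w)·9 = w·38 + (1−w)·36.5.
Rearranging, 23·w − 27.5·(1−w) = 0.
The marginal rate of substitution is 27.5/23, so w = 27.5/(23+27.5) = 0.54.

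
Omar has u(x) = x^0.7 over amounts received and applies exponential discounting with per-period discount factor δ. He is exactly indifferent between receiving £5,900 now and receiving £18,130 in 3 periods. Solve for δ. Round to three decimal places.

δ ≈ 0.770

Equating discounted utilities: u(5900) = δ^3·u(18130) ⇒ δ^3 = u(5900)/u(18130).
Since u(x) = x^0.7, δ^3 = (5900/18130)^0.7 = 0.32543^0.7 = 0.45574.
So δ = 0.45574^(1/3) ≈ 0.770.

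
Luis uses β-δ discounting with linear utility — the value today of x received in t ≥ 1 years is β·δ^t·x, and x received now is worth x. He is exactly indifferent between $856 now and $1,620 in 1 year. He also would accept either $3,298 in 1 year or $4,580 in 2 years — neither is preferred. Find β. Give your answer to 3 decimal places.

The second indifference involves only future payoffs, so β cancels: β·δ^1·3298 = β·δ^2·4580, giving δ = 3298/4580 = 0.72009.
Substituting δ into 856 = β·δ·1620: β = 856/(1166.541) ≈ 0.734.

β ≈ 0.734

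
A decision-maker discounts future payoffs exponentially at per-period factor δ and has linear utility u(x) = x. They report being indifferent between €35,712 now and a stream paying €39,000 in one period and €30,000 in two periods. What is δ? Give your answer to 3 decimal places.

Equating present values: 35712 = 39000δ + 30000δ².
Rearranged: 30000δ² + 39000δ − 35712 = 0.
δ = (−39000 + √(39000² + 4·30000·35712)) / (2·30000) = (−39000 + √5806440000.00) / 60000 ≈ 0.620.

δ ≈ 0.620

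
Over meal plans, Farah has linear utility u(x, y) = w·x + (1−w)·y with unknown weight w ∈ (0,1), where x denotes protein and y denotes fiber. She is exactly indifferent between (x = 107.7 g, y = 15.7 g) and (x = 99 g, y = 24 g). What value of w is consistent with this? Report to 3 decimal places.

Equating utilities: w·107.7 + (1−w)·15.7 = w·99 + (1−w)·24.
w·(107.7−99) = (1−w)·(24−15.7), i.e. w·8.7 = (1−w)·8.3.
The marginal rate of substitution is 8.3/8.7, so w = 8.3/(8.7+8.3) = 0.488.

w = 0.488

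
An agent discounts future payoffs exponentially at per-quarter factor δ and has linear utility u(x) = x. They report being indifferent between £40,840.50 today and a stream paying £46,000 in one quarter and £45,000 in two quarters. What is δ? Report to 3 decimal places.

Present value of the stream is 46000·δ + 45000·δ². Indifference gives 46000δ + 45000δ² = 40840.50.
So 45000δ² + 46000δ − 40840.50 = 0.
By the quadratic formula (taking the positive root), δ = (−46000 + √9467290000.00) / 90000 ≈ 0.570.

δ ≈ 0.570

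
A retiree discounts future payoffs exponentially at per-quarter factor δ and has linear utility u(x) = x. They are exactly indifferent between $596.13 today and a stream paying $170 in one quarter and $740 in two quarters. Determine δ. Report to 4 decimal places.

The stream is worth 170δ + 740δ² today, so 170δ + 740δ² = 596.13.
Rearranged: 740δ² + 170δ − 596.13 = 0.
δ = (−170 + √(170² + 4·740·596.13)) / (2·740) = (−170 + √1793444.80) / 1480 ≈ 0.7900.

δ ≈ 0.7900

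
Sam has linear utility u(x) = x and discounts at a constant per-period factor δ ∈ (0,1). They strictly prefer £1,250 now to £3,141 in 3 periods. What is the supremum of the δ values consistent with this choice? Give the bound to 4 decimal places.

Comparing present values: 1250 > δ^3·3141.
Hence δ^3 < 1250/3141 = 0.39796, and x ↦ x^(1/3) is increasing on (0,∞).
δ < 0.39796^(1/3) = 0.7356.

δ < 0.7356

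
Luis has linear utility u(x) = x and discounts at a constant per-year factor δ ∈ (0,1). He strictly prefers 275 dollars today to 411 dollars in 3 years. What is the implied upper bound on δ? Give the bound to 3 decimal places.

Comparing present values: 275 > δ^3·411.
Hence δ^3 < 275/411 = 0.66910, and x ↦ x^(1/3) is increasing on (0,∞).
δ < 0.66910^(1/3) = 0.875.

δ < 0.875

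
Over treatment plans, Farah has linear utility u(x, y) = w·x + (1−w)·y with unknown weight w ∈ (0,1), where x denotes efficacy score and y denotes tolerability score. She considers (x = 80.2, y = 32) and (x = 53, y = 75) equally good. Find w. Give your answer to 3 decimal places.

w = 0.613

u(80.2,32) = u(53,75) means w·80.2 + (1−w)·32 = w·53 + (1−w)·75.
w·(80.2−53) = (1−w)·(75−32), i.e. w·27.2 = (1−w)·43.
So w/(1−w) = 43/27.2 = 1.5809, giving w = 43/(27.2+43) = 0.613.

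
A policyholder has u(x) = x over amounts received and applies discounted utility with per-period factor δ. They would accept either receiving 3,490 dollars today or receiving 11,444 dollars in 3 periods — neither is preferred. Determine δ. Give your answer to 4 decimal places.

δ ≈ 0.6731

The payoff in 3 periods is discounted by δ^3, so u(3490) = δ^3·u(11444) and δ^3 = u(3490)/u(11444).
With u(x) = x: δ^3 = 3490/11444 = 0.30496.
Taking the cube root: δ = 0.30496^(1/3) ≈ 0.6731.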